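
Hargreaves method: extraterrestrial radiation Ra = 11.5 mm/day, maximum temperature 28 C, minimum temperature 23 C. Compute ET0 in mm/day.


Tmean = (Tmax + Tmin)/2 = (28 + 23)/2 = 25.5
ET0 = 0.0023 * 11.5 * (25.5 + 17.8) * sqrt(28 - 23)
ET0 = 0.0023 * 11.5 * 43.3 * 2.236068

2.5609 mm/day


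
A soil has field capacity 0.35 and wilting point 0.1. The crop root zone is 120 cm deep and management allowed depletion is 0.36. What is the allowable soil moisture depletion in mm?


SMD = (FC - PWP) * d * MAD * 10
SMD = (0.35 - 0.1) * 120 * 0.36 * 10
SMD = 0.2500 * 120 * 0.36 * 10

108.0000 mm


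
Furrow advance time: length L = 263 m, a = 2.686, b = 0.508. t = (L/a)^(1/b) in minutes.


t = (L/a)^(1/b)
t = (263/2.686)^(1/0.508)
t = 97.915115^(1/0.508)

8298.4226 min


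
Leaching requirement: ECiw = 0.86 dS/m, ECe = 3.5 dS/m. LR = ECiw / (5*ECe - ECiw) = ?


LR = ECiw / (5*ECe - ECiw)
LR = 0.86 / (5*3.5 - 0.86)
LR = 0.86 / 16.6400

0.0517


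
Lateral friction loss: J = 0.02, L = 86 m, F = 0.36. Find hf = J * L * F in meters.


hf = J * L * F = 0.02 * 86 * 0.36 = 0.6192 m

0.6192 m


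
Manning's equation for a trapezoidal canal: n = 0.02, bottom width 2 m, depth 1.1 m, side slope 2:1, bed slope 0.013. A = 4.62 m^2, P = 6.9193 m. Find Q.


R = A/P = 4.62/6.9193 = 0.667698
Q = (1/0.02) * 4.62 * 0.667698^(2/3) * 0.013^0.5

20.1204 m^3/s


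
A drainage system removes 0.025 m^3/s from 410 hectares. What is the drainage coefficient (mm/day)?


DC = Q * 86400 / (A * 10000) * 1000
DC = 0.025 * 86400 / (410 * 10000) * 1000
DC = 2160000.0000 / 4100000

0.5268 mm/day


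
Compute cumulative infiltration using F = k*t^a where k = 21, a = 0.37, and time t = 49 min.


F = k * t^a = 21 * 49^0.37
F = 21 * 4.220584

88.6323 mm


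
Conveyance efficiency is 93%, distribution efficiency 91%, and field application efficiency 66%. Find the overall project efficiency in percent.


Ec = 0.93, Eb = 0.91, Ea = 0.66
E = 0.93 * 0.91 * 0.66 * 100 = 55.8558%

55.8558 %


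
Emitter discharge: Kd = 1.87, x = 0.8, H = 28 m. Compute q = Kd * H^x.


q = Kd * H^x = 1.87 * 28^0.8 = 1.87 * 14.378925

26.8886 L/h


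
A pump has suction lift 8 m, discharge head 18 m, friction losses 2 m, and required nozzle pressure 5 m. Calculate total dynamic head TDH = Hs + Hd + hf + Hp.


TDH = Hs + Hd + hf + Hp = 8 + 18 + 2 + 5 = 33

33 m


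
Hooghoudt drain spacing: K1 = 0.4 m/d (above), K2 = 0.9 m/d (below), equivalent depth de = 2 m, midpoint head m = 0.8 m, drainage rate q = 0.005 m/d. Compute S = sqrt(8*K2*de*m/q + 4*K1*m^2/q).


S^2 = 8*K2*de*m/q + 4*K1*m^2/q
S^2 = 8*0.9*2*0.8/0.005 + 4*0.4*0.8^2/0.005
S = sqrt(2508.8000)

50.0879 m


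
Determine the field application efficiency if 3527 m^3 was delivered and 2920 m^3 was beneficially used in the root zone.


Ea = V_root / V_field * 100 = 2920 / 3527 * 100 = 82.7899%

82.7899 %


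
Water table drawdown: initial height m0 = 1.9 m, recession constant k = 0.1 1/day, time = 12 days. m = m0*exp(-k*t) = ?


m = m0 * exp(-k*t)
m = 1.9 * exp(-0.1 * 12)
m = 1.9 * exp(-1.2000)

0.5723 m


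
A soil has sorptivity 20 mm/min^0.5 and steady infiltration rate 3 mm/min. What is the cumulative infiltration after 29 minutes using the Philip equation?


F = S*sqrt(t) + A*t
F = 20*sqrt(29) + 3*29
F = 20*5.385165 + 87

194.7033 mm


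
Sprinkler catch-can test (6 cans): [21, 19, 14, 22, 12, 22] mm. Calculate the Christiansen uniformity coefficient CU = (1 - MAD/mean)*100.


mean = 18.333333 mm
MAD = 3.555556 mm
CU = (1 - 3.555556/18.333333)*100

80.6061 %


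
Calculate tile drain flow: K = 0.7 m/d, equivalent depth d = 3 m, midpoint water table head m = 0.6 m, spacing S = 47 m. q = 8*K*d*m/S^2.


q = 8*K*d*m/S^2
q = 8*0.7*3*0.6/47^2
q = 10.0800 / 2209

0.0046 m/d


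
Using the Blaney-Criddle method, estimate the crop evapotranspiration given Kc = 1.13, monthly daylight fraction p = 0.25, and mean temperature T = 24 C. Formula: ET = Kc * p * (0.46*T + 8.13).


ET = Kc * p * (0.46*T + 8.13)
ET = 1.13 * 0.25 * (0.46*24 + 8.13)
ET = 1.13 * 0.25 * 19.1700

5.4155 mm/day


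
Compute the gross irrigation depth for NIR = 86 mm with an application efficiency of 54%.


Ea = 54% = 0.54
GID = NIR / Ea = 86 / 0.54 = 159.2593 mm

159.2593 mm


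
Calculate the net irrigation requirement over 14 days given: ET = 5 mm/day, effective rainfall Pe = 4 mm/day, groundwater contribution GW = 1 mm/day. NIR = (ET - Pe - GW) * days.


Daily deficit = ET - Pe - GW = 5 - 4 - 1 = 0 mm/day
NIR = 0 * 14 = 0 mm

0 mm


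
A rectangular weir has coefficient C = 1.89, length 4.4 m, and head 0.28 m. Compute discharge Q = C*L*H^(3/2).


Q = C * L * H^(3/2) = 1.89 * 4.4 * 0.28^1.5 = 1.89 * 4.4 * 0.148162

1.2321 m^3/s


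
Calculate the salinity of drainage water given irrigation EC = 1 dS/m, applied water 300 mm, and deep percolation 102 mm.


EC_dw = EC_iw * D_iw / D_dw
EC_dw = 1 * 300 / 102
EC_dw = 300 / 102

2.9412 dS/m


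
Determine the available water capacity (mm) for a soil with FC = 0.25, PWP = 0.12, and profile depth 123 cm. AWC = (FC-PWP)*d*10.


AWC = (FC - PWP) * d * 10
AWC = (0.25 - 0.12) * 123 * 10
AWC = 0.1300 * 123 * 10

159.9000 mm


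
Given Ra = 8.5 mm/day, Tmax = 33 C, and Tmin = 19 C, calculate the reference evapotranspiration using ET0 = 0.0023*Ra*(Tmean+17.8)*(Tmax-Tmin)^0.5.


Tmean = (Tmax + Tmin)/2 = (33 + 19)/2 = 26.0
ET0 = 0.0023 * 8.5 * (26.0 + 17.8) * sqrt(33 - 19)
ET0 = 0.0023 * 8.5 * 43.8 * 3.741657

3.2039 mm/day


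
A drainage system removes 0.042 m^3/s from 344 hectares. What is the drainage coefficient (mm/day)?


DC = Q * 86400 / (A * 10000) * 1000
DC = 0.042 * 86400 / (344 * 10000) * 1000
DC = 3628800.0000 / 3440000

1.0549 mm/day


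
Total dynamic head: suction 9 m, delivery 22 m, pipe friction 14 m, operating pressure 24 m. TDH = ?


TDH = Hs + Hd + hf + Hp = 9 + 22 + 14 + 24 = 69

69 m


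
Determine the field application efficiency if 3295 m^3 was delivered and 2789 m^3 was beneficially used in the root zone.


Ea = V_root / V_field * 100 = 2789 / 3295 * 100 = 84.6434%

84.6434 %


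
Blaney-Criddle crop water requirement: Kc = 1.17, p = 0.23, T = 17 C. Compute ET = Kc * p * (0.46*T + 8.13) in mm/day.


ET = Kc * p * (0.46*T + 8.13)
ET = 1.17 * 0.23 * (0.46*17 + 8.13)
ET = 1.17 * 0.23 * 15.9500

4.2921 mm/day


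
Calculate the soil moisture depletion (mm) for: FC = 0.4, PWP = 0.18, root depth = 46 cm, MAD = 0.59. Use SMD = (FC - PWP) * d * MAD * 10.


SMD = (FC - PWP) * d * MAD * 10
SMD = (0.4 - 0.18) * 46 * 0.59 * 10
SMD = 0.2200 * 46 * 0.59 * 10

59.7080 mm


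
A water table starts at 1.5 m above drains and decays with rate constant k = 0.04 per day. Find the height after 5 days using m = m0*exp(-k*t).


m = m0 * exp(-k*t)
m = 1.5 * exp(-0.04 * 5)
m = 1.5 * exp(-0.2000)

1.2281 m


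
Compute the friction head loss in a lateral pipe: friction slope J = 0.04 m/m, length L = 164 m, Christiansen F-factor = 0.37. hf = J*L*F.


hf = J * L * F = 0.04 * 164 * 0.37 = 2.4272 m

2.4272 m


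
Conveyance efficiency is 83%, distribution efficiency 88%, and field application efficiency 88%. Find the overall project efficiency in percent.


Ec = 0.83, Eb = 0.88, Ea = 0.88
E = 0.83 * 0.88 * 0.88 * 100 = 64.2752%

64.2752 %


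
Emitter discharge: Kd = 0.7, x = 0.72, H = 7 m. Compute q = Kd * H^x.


q = Kd * H^x = 0.7 * 7^0.72 = 0.7 * 4.059482

2.8416 L/h


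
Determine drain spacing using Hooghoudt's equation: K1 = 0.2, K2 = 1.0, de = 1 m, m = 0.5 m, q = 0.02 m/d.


S^2 = 8*K2*de*m/q + 4*K1*m^2/q
S^2 = 8*1.0*1*0.5/0.02 + 4*0.2*0.5^2/0.02
S = sqrt(210.0000)

14.4914 m


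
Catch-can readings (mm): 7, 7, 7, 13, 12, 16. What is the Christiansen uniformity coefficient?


mean = 10.333333 mm
MAD = 3.333333 mm
CU = (1 - 3.333333/10.333333)*100

67.7419 %


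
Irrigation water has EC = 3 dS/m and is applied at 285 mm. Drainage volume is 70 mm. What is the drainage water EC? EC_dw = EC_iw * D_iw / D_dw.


EC_dw = EC_iw * D_iw / D_dw
EC_dw = 3 * 285 / 70
EC_dw = 855 / 70

12.2143 dS/m


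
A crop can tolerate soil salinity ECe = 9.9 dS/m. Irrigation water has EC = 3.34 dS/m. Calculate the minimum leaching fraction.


LR = ECiw / (5*ECe - ECiw)
LR = 3.34 / (5*9.9 - 3.34)
LR = 3.34 / 46.1600

0.0724


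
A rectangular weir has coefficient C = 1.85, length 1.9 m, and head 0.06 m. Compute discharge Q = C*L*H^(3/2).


Q = C * L * H^(3/2) = 1.85 * 1.9 * 0.06^1.5 = 1.85 * 1.9 * 0.014697

0.0517 m^3/s


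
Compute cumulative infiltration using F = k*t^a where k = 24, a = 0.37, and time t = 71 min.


F = k * t^a = 24 * 71^0.37
F = 24 * 4.841340

116.1922 mm


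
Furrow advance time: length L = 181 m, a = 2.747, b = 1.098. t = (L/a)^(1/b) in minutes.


t = (L/a)^(1/b)
t = (181/2.747)^(1/1.098)
t = 65.890062^(1/1.098)

45.3403 min


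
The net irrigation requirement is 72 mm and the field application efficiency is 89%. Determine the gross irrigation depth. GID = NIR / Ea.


Ea = 89% = 0.89
GID = NIR / Ea = 72 / 0.89 = 80.8989 mm

80.8989 mm


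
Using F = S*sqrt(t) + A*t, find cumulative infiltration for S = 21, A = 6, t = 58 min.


F = S*sqrt(t) + A*t
F = 21*sqrt(58) + 6*58
F = 21*7.615773 + 348

507.9312 mm


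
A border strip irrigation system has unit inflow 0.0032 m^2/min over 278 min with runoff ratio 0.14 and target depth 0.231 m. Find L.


L = q*t/((1+r)*Z)
L = 0.0032*278/((1+0.14)*0.231)
L = 0.8896/0.26334

3.3781 m


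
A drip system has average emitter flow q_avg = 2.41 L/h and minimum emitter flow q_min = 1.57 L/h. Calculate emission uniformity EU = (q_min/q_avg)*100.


EU = (q_min/q_avg)*100 = (1.57/2.41)*100 = 65.1452%

65.1452 %


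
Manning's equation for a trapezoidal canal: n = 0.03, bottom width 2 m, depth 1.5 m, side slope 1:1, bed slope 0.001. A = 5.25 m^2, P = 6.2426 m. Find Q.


R = A/P = 5.25/6.2426 = 0.840996
Q = (1/0.03) * 5.25 * 0.840996^(2/3) * 0.001^0.5

4.9306 m^3/s


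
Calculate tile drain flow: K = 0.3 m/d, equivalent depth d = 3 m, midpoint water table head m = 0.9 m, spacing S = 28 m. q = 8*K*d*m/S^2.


q = 8*K*d*m/S^2
q = 8*0.3*3*0.9/28^2
q = 6.4800 / 784

0.0083 m/d


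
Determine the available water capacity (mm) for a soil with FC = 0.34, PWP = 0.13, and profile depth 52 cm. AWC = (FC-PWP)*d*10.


AWC = (FC - PWP) * d * 10
AWC = (0.34 - 0.13) * 52 * 10
AWC = 0.2100 * 52 * 10

109.2000 mm


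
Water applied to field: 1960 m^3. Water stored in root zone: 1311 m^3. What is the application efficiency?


Ea = V_root / V_field * 100 = 1311 / 1960 * 100 = 66.8878%

66.8878 %


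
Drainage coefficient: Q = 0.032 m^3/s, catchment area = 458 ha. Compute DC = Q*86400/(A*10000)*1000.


DC = Q * 86400 / (A * 10000) * 1000
DC = 0.032 * 86400 / (458 * 10000) * 1000
DC = 2764800.0000 / 4580000

0.6037 mm/day


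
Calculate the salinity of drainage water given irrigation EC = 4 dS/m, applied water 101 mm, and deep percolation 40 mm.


EC_dw = EC_iw * D_iw / D_dw
EC_dw = 4 * 101 / 40
EC_dw = 404 / 40

10.1000 dS/m


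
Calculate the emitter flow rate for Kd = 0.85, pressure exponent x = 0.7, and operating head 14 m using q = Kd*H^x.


q = Kd * H^x = 0.85 * 14^0.7 = 0.85 * 6.342926

5.3915 L/h


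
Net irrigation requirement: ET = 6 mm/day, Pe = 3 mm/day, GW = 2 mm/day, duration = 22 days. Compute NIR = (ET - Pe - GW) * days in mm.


Daily deficit = ET - Pe - GW = 6 - 3 - 2 = 1 mm/day
NIR = 1 * 22 = 22 mm

22.0000 mm


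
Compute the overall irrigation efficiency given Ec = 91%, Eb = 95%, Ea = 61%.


Ec = 0.91, Eb = 0.95, Ea = 0.61
E = 0.91 * 0.95 * 0.61 * 100 = 52.7345%

52.7345 %


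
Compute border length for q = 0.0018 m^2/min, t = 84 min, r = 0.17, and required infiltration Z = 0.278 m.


L = q*t/((1+r)*Z)
L = 0.0018*84/((1+0.17)*0.278)
L = 0.1512/0.32526

0.4649 m


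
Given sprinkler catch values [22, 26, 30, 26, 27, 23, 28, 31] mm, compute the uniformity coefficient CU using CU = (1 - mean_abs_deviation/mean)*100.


mean = 26.625000 mm
MAD = 2.375000 mm
CU = (1 - 2.375000/26.625000)*100

91.0798 %


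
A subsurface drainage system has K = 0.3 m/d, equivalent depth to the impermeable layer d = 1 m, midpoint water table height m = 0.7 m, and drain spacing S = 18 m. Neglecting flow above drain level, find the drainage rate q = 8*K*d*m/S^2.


q = 8*K*d*m/S^2
q = 8*0.3*1*0.7/18^2
q = 1.6800 / 324

0.0052 m/d


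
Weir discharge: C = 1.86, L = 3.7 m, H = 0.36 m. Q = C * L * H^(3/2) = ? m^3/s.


Q = C * L * H^(3/2) = 1.86 * 3.7 * 0.36^1.5 = 1.86 * 3.7 * 0.216000

1.4865 m^3/s


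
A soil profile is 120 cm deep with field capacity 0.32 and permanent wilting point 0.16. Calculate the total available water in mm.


AWC = (FC - PWP) * d * 10
AWC = (0.32 - 0.16) * 120 * 10
AWC = 0.1600 * 120 * 10

192.0000 mm


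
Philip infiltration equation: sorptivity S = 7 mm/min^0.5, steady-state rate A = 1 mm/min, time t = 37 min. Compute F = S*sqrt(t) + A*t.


F = S*sqrt(t) + A*t
F = 7*sqrt(37) + 1*37
F = 7*6.082763 + 37

79.5793 mm


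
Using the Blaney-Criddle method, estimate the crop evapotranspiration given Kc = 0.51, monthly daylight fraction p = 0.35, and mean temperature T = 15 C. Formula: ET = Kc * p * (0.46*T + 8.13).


ET = Kc * p * (0.46*T + 8.13)
ET = 0.51 * 0.35 * (0.46*15 + 8.13)
ET = 0.51 * 0.35 * 15.0300

2.6829 mm/day


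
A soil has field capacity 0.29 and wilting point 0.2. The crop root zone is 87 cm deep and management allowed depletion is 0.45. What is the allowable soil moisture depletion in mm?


SMD = (FC - PWP) * d * MAD * 10
SMD = (0.29 - 0.2) * 87 * 0.45 * 10
SMD = 0.0900 * 87 * 0.45 * 10

35.2350 mm


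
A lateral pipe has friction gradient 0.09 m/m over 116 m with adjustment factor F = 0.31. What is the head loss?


hf = J * L * F = 0.09 * 116 * 0.31 = 3.2364 m

3.2364 m


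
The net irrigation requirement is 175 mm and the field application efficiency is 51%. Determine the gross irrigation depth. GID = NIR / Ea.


Ea = 51% = 0.51
GID = NIR / Ea = 175 / 0.51 = 343.1373 mm

343.1373 mm


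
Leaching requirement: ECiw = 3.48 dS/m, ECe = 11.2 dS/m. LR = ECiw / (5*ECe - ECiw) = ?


LR = ECiw / (5*ECe - ECiw)
LR = 3.48 / (5*11.2 - 3.48)
LR = 3.48 / 52.5200

0.0663


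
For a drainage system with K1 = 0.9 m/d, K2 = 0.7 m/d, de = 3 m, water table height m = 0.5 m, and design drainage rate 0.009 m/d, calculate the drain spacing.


S^2 = 8*K2*de*m/q + 4*K1*m^2/q
S^2 = 8*0.7*3*0.5/0.009 + 4*0.9*0.5^2/0.009
S = sqrt(1033.3333)

32.1455 m


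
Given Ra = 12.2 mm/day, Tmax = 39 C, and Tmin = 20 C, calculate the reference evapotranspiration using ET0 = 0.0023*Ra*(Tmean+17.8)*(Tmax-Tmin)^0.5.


Tmean = (Tmax + Tmin)/2 = (39 + 20)/2 = 29.5
ET0 = 0.0023 * 12.2 * (29.5 + 17.8) * sqrt(39 - 20)
ET0 = 0.0023 * 12.2 * 47.3 * 4.358899

5.7853 mm/day


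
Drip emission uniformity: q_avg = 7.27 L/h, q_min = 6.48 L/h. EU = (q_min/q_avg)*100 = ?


EU = (q_min/q_avg)*100 = (6.48/7.27)*100 = 89.1334%

89.1334 %


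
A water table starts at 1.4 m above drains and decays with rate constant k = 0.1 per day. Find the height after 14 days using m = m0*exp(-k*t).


m = m0 * exp(-k*t)
m = 1.4 * exp(-0.1 * 14)
m = 1.4 * exp(-1.4000)

0.3452 m


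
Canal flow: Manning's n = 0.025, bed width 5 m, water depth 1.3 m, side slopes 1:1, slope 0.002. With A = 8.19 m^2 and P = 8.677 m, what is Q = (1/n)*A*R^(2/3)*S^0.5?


R = A/P = 8.19/8.677 = 0.943875
Q = (1/0.025) * 8.19 * 0.943875^(2/3) * 0.002^0.5

14.0973 m^3/s


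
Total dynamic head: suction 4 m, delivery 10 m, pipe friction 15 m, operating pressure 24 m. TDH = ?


TDH = Hs + Hd + hf + Hp = 4 + 10 + 15 + 24 = 53

53 m


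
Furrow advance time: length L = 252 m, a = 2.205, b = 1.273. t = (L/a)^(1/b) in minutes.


t = (L/a)^(1/b)
t = (252/2.205)^(1/1.273)
t = 114.285714^(1/1.273)

41.3664 min


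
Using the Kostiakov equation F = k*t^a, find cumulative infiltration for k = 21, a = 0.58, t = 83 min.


F = k * t^a = 21 * 83^0.58
F = 21 * 12.973743

272.4486 mm


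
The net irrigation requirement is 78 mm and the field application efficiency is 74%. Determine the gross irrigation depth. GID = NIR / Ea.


Ea = 74% = 0.74
GID = NIR / Ea = 78 / 0.74 = 105.4054 mm

105.4054 mm


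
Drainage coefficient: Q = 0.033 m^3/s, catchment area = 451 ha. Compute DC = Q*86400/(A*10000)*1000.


DC = Q * 86400 / (A * 10000) * 1000
DC = 0.033 * 86400 / (451 * 10000) * 1000
DC = 2851200.0000 / 4510000

0.6322 mm/day


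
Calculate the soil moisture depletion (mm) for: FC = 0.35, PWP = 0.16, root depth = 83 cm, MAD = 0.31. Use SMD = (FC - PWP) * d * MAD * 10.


SMD = (FC - PWP) * d * MAD * 10
SMD = (0.35 - 0.16) * 83 * 0.31 * 10
SMD = 0.1900 * 83 * 0.31 * 10

48.8870 mm


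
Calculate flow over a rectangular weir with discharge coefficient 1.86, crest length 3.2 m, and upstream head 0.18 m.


Q = C * L * H^(3/2) = 1.86 * 3.2 * 0.18^1.5 = 1.86 * 3.2 * 0.076368

0.4545 m^3/s


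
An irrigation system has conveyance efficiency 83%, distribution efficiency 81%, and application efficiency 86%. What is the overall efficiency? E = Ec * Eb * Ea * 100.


Ec = 0.83, Eb = 0.81, Ea = 0.86
E = 0.83 * 0.81 * 0.86 * 100 = 57.8178%

57.8178 %


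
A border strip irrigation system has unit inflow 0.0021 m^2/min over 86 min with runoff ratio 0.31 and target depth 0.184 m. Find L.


L = q*t/((1+r)*Z)
L = 0.0021*86/((1+0.31)*0.184)
L = 0.1806/0.24104

0.7493 m


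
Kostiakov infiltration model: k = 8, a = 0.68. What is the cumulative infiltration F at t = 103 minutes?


F = k * t^a = 8 * 103^0.68
F = 8 * 23.373799

186.9904 mm


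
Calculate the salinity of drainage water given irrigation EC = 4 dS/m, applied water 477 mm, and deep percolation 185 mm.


EC_dw = EC_iw * D_iw / D_dw
EC_dw = 4 * 477 / 185
EC_dw = 1908 / 185

10.3135 dS/m


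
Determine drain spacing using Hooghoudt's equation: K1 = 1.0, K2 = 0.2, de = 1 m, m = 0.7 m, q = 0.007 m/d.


S^2 = 8*K2*de*m/q + 4*K1*m^2/q
S^2 = 8*0.2*1*0.7/0.007 + 4*1.0*0.7^2/0.007
S = sqrt(440.0000)

20.9762 m


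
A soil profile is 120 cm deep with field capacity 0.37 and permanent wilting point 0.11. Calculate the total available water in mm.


AWC = (FC - PWP) * d * 10
AWC = (0.37 - 0.11) * 120 * 10
AWC = 0.2600 * 120 * 10

312.0000 mm


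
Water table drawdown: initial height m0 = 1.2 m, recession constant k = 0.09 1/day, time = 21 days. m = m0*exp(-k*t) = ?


m = m0 * exp(-k*t)
m = 1.2 * exp(-0.09 * 21)
m = 1.2 * exp(-1.8900)

0.1813 m


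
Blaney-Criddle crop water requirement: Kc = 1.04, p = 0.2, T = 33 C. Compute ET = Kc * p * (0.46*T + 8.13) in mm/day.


ET = Kc * p * (0.46*T + 8.13)
ET = 1.04 * 0.2 * (0.46*33 + 8.13)
ET = 1.04 * 0.2 * 23.3100

4.8485 mm/day


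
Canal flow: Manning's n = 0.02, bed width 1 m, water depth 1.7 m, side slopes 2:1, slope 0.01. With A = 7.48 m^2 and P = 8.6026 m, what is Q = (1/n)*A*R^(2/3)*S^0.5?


R = A/P = 7.48/8.6026 = 0.869505
Q = (1/0.02) * 7.48 * 0.869505^(2/3) * 0.01^0.5

34.0711 m^3/s


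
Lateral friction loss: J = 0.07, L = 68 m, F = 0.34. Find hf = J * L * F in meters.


hf = J * L * F = 0.07 * 68 * 0.34 = 1.6184 m

1.6184 m


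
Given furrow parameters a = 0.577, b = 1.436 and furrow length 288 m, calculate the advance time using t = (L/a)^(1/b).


t = (L/a)^(1/b)
t = (288/0.577)^(1/1.436)
t = 499.133449^(1/1.436)

75.6800 min


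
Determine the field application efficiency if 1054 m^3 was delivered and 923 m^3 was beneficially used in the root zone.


Ea = V_root / V_field * 100 = 923 / 1054 * 100 = 87.5712%

87.5712 %


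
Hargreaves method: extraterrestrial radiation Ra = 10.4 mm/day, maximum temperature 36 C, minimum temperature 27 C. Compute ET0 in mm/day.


Tmean = (Tmax + Tmin)/2 = (36 + 27)/2 = 31.5
ET0 = 0.0023 * 10.4 * (31.5 + 17.8) * sqrt(36 - 27)
ET0 = 0.0023 * 10.4 * 49.3 * 3.000000

3.5378 mm/day


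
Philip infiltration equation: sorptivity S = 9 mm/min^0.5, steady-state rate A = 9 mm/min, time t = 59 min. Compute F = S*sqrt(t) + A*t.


F = S*sqrt(t) + A*t
F = 9*sqrt(59) + 9*59
F = 9*7.681146 + 531

600.1303 mm


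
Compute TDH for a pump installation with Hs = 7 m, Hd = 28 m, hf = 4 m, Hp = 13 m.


TDH = Hs + Hd + hf + Hp = 7 + 28 + 4 + 13 = 52

52 m


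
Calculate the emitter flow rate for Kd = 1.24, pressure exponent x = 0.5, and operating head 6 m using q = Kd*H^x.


q = Kd * H^x = 1.24 * 6^0.5 = 1.24 * 2.449490

3.0374 L/h


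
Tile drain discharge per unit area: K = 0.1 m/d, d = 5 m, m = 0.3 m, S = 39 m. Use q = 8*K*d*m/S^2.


q = 8*K*d*m/S^2
q = 8*0.1*5*0.3/39^2
q = 1.2000 / 1521

7.8895e-04 m/d


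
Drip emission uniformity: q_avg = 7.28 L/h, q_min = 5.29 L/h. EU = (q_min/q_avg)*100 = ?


EU = (q_min/q_avg)*100 = (5.29/7.28)*100 = 72.6648%

72.6648 %


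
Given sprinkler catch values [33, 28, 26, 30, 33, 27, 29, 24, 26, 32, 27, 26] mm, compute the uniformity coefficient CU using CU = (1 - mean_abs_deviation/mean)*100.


mean = 28.416667 mm
MAD = 2.486111 mm
CU = (1 - 2.486111/28.416667)*100

91.2512 %


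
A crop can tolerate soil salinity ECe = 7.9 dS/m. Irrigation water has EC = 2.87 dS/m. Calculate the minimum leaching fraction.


LR = ECiw / (5*ECe - ECiw)
LR = 2.87 / (5*7.9 - 2.87)
LR = 2.87 / 36.6300

0.0784


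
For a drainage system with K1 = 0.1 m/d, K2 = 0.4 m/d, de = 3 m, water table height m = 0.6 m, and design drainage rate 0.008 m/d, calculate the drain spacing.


S^2 = 8*K2*de*m/q + 4*K1*m^2/q
S^2 = 8*0.4*3*0.6/0.008 + 4*0.1*0.6^2/0.008
S = sqrt(738.0000)

27.1662 m


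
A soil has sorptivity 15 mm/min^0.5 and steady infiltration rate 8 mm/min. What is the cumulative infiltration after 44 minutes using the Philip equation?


F = S*sqrt(t) + A*t
F = 15*sqrt(44) + 8*44
F = 15*6.633250 + 352

451.4987 mm


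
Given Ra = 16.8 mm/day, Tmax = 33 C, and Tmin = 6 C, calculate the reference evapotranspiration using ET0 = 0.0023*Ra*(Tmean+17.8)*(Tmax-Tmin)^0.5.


Tmean = (Tmax + Tmin)/2 = (33 + 6)/2 = 19.5
ET0 = 0.0023 * 16.8 * (19.5 + 17.8) * sqrt(33 - 6)
ET0 = 0.0023 * 16.8 * 37.3 * 5.196152

7.4891 mm/day


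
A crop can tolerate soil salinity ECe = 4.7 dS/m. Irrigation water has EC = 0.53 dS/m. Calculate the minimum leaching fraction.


LR = ECiw / (5*ECe - ECiw)
LR = 0.53 / (5*4.7 - 0.53)
LR = 0.53 / 22.9700

0.0231


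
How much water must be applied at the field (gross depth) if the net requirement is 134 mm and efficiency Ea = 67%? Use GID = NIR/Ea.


Ea = 67% = 0.67
GID = NIR / Ea = 134 / 0.67 = 200.0000 mm

200.0000 mm


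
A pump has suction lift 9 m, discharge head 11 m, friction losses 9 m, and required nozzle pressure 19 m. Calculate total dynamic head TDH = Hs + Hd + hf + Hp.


TDH = Hs + Hd + hf + Hp = 9 + 11 + 9 + 19 = 48

48 m


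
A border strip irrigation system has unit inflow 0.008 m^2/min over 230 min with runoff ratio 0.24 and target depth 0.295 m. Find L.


L = q*t/((1+r)*Z)
L = 0.008*230/((1+0.24)*0.295)
L = 1.84/0.3658

5.0301 m


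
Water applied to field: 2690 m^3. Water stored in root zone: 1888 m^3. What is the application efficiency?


Ea = V_root / V_field * 100 = 1888 / 2690 * 100 = 70.1859%

70.1859 %


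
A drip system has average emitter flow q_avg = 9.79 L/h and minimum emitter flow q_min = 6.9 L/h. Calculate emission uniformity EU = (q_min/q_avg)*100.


EU = (q_min/q_avg)*100 = (6.9/9.79)*100 = 70.4801%

70.4801 %


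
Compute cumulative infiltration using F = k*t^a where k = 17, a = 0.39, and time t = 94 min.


F = k * t^a = 17 * 94^0.39
F = 17 * 5.881930

99.9928 mm


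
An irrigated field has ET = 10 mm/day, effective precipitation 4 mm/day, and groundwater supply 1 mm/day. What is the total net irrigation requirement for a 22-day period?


Daily deficit = ET - Pe - GW = 10 - 4 - 1 = 5 mm/day
NIR = 5 * 22 = 110 mm

110.0000 mm


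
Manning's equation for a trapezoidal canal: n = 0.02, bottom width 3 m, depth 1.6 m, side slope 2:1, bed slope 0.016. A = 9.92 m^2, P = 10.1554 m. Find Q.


R = A/P = 9.92/10.1554 = 0.976820
Q = (1/0.02) * 9.92 * 0.976820^(2/3) * 0.016^0.5

61.7663 m^3/s


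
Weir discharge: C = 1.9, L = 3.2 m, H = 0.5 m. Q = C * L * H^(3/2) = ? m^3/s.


Q = C * L * H^(3/2) = 1.9 * 3.2 * 0.5^1.5 = 1.9 * 3.2 * 0.353553

2.1496 m^3/s


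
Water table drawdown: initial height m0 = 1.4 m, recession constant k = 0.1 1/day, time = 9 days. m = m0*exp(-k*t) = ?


m = m0 * exp(-k*t)
m = 1.4 * exp(-0.1 * 9)
m = 1.4 * exp(-0.9000)

0.5692 m


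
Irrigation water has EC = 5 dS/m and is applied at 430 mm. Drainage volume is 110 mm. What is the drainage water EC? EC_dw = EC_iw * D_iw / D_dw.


EC_dw = EC_iw * D_iw / D_dw
EC_dw = 5 * 430 / 110
EC_dw = 2150 / 110

19.5455 dS/m


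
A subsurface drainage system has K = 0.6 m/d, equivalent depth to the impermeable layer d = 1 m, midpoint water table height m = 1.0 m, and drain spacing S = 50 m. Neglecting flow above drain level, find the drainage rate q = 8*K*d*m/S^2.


q = 8*K*d*m/S^2
q = 8*0.6*1*1.0/50^2
q = 4.8000 / 2500

0.0019 m/d


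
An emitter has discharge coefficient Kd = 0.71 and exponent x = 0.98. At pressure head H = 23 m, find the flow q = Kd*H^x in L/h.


q = Kd * H^x = 0.71 * 23^0.98 = 0.71 * 21.601966

15.3374 L/h


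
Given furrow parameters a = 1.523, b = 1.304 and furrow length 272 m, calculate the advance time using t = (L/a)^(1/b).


t = (L/a)^(1/b)
t = (272/1.523)^(1/1.304)
t = 178.594879^(1/1.304)

53.3204 min


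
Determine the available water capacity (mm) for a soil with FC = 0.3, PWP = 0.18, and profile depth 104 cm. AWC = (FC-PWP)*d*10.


AWC = (FC - PWP) * d * 10
AWC = (0.3 - 0.18) * 104 * 10
AWC = 0.1200 * 104 * 10

124.8000 mm


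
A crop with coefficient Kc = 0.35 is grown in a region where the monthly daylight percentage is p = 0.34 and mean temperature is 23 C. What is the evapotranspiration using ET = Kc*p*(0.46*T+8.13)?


ET = Kc * p * (0.46*T + 8.13)
ET = 0.35 * 0.34 * (0.46*23 + 8.13)
ET = 0.35 * 0.34 * 18.7100

2.2265 mm/day


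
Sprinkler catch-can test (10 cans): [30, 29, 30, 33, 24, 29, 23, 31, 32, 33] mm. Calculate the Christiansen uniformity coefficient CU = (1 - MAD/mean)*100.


mean = 29.400000 mm
MAD = 2.520000 mm
CU = (1 - 2.520000/29.400000)*100

91.4286 %


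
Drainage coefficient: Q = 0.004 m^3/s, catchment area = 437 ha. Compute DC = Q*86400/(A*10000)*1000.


DC = Q * 86400 / (A * 10000) * 1000
DC = 0.004 * 86400 / (437 * 10000) * 1000
DC = 345600.0000 / 4370000

0.0791 mm/day


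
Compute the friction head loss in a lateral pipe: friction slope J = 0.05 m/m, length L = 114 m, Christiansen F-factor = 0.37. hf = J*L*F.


hf = J * L * F = 0.05 * 114 * 0.37 = 2.1090 m

2.1090 m


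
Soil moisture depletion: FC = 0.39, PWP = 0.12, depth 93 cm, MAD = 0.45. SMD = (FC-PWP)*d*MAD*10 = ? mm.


SMD = (FC - PWP) * d * MAD * 10
SMD = (0.39 - 0.12) * 93 * 0.45 * 10
SMD = 0.2700 * 93 * 0.45 * 10

112.9950 mm


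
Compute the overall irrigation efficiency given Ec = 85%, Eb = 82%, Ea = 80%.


Ec = 0.85, Eb = 0.82, Ea = 0.8
E = 0.85 * 0.82 * 0.8 * 100 = 55.7600%

55.7600 %


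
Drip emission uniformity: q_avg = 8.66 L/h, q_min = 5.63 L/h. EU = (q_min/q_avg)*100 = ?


EU = (q_min/q_avg)*100 = (5.63/8.66)*100 = 65.0115%

65.0115 %


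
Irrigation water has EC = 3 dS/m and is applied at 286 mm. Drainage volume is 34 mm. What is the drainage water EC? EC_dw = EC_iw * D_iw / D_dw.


EC_dw = EC_iw * D_iw / D_dw
EC_dw = 3 * 286 / 34
EC_dw = 858 / 34

25.2353 dS/m


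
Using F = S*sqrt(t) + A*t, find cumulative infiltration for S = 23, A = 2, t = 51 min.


F = S*sqrt(t) + A*t
F = 23*sqrt(51) + 2*51
F = 23*7.141428 + 102

266.2528 mm


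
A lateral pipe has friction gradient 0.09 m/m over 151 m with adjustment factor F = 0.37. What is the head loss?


hf = J * L * F = 0.09 * 151 * 0.37 = 5.0283 m

5.0283 m


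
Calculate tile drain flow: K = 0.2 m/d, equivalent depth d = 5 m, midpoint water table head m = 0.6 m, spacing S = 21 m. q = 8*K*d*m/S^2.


q = 8*K*d*m/S^2
q = 8*0.2*5*0.6/21^2
q = 4.8000 / 441

0.0109 m/d


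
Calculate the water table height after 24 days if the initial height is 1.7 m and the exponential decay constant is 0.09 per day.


m = m0 * exp(-k*t)
m = 1.7 * exp(-0.09 * 24)
m = 1.7 * exp(-2.1600)

0.1961 m


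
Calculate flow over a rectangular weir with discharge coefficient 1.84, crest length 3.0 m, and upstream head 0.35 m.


Q = C * L * H^(3/2) = 1.84 * 3.0 * 0.35^1.5 = 1.84 * 3.0 * 0.207063

1.1430 m^3/s


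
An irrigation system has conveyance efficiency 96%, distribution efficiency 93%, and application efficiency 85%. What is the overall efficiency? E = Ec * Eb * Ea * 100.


Ec = 0.96, Eb = 0.93, Ea = 0.85
E = 0.96 * 0.93 * 0.85 * 100 = 75.8880%

75.8880 %


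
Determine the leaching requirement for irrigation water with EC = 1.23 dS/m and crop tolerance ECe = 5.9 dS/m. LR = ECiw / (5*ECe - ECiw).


LR = ECiw / (5*ECe - ECiw)
LR = 1.23 / (5*5.9 - 1.23)
LR = 1.23 / 28.2700

0.0435


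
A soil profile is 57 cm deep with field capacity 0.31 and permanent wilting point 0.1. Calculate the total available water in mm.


AWC = (FC - PWP) * d * 10
AWC = (0.31 - 0.1) * 57 * 10
AWC = 0.2100 * 57 * 10

119.7000 mm


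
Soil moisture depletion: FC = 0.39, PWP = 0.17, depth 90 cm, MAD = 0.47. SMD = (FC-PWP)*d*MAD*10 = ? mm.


SMD = (FC - PWP) * d * MAD * 10
SMD = (0.39 - 0.17) * 90 * 0.47 * 10
SMD = 0.2200 * 90 * 0.47 * 10

93.0600 mm


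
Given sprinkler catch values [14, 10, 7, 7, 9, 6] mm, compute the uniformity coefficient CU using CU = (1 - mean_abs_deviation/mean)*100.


mean = 8.833333 mm
MAD = 2.166667 mm
CU = (1 - 2.166667/8.833333)*100

75.4717 %


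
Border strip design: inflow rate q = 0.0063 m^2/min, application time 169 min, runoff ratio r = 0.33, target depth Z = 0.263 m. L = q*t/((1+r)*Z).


L = q*t/((1+r)*Z)
L = 0.0063*169/((1+0.33)*0.263)
L = 1.0647/0.34979

3.0438 m


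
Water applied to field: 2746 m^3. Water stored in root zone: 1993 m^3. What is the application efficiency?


Ea = V_root / V_field * 100 = 1993 / 2746 * 100 = 72.5783%

72.5783 %


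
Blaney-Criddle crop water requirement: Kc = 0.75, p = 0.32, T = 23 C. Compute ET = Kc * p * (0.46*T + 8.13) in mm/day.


ET = Kc * p * (0.46*T + 8.13)
ET = 0.75 * 0.32 * (0.46*23 + 8.13)
ET = 0.75 * 0.32 * 18.7100

4.4904 mm/day


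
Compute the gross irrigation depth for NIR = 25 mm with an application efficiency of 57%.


Ea = 57% = 0.57
GID = NIR / Ea = 25 / 0.57 = 43.8596 mm

43.8596 mm


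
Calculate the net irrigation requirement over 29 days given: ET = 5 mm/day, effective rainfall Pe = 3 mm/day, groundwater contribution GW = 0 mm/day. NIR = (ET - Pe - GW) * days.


Daily deficit = ET - Pe - GW = 5 - 3 - 0 = 2 mm/day
NIR = 2 * 29 = 58 mm

58.0000 mm


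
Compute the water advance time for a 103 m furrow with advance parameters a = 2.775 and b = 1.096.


t = (L/a)^(1/b)
t = (103/2.775)^(1/1.096)
t = 37.117117^(1/1.096)

27.0454 min


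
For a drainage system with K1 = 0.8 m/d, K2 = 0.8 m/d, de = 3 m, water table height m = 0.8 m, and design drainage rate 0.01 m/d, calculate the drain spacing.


S^2 = 8*K2*de*m/q + 4*K1*m^2/q
S^2 = 8*0.8*3*0.8/0.01 + 4*0.8*0.8^2/0.01
S = sqrt(1740.8000)

41.7229 m


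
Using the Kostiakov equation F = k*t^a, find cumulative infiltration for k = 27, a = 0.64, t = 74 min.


F = k * t^a = 27 * 74^0.64
F = 27 * 15.714780

424.2991 mm


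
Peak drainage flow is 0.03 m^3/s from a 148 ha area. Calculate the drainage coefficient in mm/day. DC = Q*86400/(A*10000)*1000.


DC = Q * 86400 / (A * 10000) * 1000
DC = 0.03 * 86400 / (148 * 10000) * 1000
DC = 2592000.0000 / 1480000

1.7514 mm/day


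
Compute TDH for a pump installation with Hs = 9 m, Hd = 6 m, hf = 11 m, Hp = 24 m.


TDH = Hs + Hd + hf + Hp = 9 + 6 + 11 + 24 = 50

50 m


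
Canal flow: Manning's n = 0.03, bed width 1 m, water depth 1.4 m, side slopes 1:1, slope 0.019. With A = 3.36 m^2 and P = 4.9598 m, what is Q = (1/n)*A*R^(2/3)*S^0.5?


R = A/P = 3.36/4.9598 = 0.677447
Q = (1/0.03) * 3.36 * 0.677447^(2/3) * 0.019^0.5

11.9082 m^3/s


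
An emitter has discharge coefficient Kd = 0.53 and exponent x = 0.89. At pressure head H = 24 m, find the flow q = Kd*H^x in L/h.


q = Kd * H^x = 0.53 * 24^0.89 = 0.53 * 16.919519

8.9673 L/h


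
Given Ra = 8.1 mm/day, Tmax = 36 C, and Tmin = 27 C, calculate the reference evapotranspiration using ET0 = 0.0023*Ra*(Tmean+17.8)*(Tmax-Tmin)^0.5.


Tmean = (Tmax + Tmin)/2 = (36 + 27)/2 = 31.5
ET0 = 0.0023 * 8.1 * (31.5 + 17.8) * sqrt(36 - 27)
ET0 = 0.0023 * 8.1 * 49.3 * 3.000000

2.7554 mm/day


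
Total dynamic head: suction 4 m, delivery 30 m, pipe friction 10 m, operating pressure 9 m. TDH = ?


TDH = Hs + Hd + hf + Hp = 4 + 30 + 10 + 9 = 53

53 m


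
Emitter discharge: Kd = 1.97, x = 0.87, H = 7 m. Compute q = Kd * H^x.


q = Kd * H^x = 1.97 * 7^0.87 = 1.97 * 5.435447

10.7078 L/h


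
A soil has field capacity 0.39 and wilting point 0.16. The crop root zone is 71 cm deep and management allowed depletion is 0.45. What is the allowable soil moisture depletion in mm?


SMD = (FC - PWP) * d * MAD * 10
SMD = (0.39 - 0.16) * 71 * 0.45 * 10
SMD = 0.2300 * 71 * 0.45 * 10

73.4850 mm


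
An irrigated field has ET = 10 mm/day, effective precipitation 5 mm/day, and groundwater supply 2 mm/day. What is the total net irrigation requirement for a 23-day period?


Daily deficit = ET - Pe - GW = 10 - 5 - 2 = 3 mm/day
NIR = 3 * 23 = 69 mm

69.0000 mm


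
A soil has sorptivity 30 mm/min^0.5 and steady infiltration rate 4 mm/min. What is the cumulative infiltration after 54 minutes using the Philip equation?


F = S*sqrt(t) + A*t
F = 30*sqrt(54) + 4*54
F = 30*7.348469 + 216

436.4541 mm


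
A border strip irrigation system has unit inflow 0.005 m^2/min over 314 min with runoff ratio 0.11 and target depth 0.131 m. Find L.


L = q*t/((1+r)*Z)
L = 0.005*314/((1+0.11)*0.131)
L = 1.57/0.14541

10.7971 m


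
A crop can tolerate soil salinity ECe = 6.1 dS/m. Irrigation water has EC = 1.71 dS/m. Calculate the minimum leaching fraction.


LR = ECiw / (5*ECe - ECiw)
LR = 1.71 / (5*6.1 - 1.71)
LR = 1.71 / 28.7900

0.0594


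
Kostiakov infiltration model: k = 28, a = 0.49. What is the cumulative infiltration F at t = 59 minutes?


F = k * t^a = 28 * 59^0.49
F = 28 * 7.374244

206.4788 mm


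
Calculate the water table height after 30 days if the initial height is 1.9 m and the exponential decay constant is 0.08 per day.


m = m0 * exp(-k*t)
m = 1.9 * exp(-0.08 * 30)
m = 1.9 * exp(-2.4000)

0.1724 m


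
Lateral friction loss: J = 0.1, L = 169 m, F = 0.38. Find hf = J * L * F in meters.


hf = J * L * F = 0.1 * 169 * 0.38 = 6.4220 m

6.4220 m


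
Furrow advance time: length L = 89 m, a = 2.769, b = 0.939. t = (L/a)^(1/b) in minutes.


t = (L/a)^(1/b)
t = (89/2.769)^(1/0.939)
t = 32.141567^(1/0.939)

40.2689 min


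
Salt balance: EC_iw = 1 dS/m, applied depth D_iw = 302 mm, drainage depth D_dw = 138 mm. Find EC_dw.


EC_dw = EC_iw * D_iw / D_dw
EC_dw = 1 * 302 / 138
EC_dw = 302 / 138

2.1884 dS/m


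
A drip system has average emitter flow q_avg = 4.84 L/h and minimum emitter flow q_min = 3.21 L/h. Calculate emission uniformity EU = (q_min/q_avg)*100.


EU = (q_min/q_avg)*100 = (3.21/4.84)*100 = 66.3223%

66.3223 %


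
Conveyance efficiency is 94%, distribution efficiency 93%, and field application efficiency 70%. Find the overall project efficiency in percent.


Ec = 0.94, Eb = 0.93, Ea = 0.7
E = 0.94 * 0.93 * 0.7 * 100 = 61.1940%

61.1940 %


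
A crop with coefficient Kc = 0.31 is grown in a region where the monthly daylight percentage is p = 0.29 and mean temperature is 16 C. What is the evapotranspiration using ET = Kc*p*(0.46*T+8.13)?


ET = Kc * p * (0.46*T + 8.13)
ET = 0.31 * 0.29 * (0.46*16 + 8.13)
ET = 0.31 * 0.29 * 15.4900

1.3926 mm/day


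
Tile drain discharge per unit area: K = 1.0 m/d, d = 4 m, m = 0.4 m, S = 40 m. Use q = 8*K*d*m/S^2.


q = 8*K*d*m/S^2
q = 8*1.0*4*0.4/40^2
q = 12.8000 / 1600

0.0080 m/d


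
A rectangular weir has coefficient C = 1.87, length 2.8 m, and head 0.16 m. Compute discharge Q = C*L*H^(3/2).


Q = C * L * H^(3/2) = 1.87 * 2.8 * 0.16^1.5 = 1.87 * 2.8 * 0.064000

0.3351 m^3/s


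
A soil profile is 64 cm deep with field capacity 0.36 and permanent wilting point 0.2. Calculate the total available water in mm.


AWC = (FC - PWP) * d * 10
AWC = (0.36 - 0.2) * 64 * 10
AWC = 0.1600 * 64 * 10

102.4000 mm


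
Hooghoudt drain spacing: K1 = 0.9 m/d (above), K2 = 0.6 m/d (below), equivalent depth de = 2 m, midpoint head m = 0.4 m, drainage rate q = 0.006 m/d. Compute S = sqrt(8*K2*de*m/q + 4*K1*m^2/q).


S^2 = 8*K2*de*m/q + 4*K1*m^2/q
S^2 = 8*0.6*2*0.4/0.006 + 4*0.9*0.4^2/0.006
S = sqrt(736.0000)

27.1293 m


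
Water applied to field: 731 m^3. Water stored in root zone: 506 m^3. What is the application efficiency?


Ea = V_root / V_field * 100 = 506 / 731 * 100 = 69.2202%

69.2202 %


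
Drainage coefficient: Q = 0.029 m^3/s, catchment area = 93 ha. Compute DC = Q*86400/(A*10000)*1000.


DC = Q * 86400 / (A * 10000) * 1000
DC = 0.029 * 86400 / (93 * 10000) * 1000
DC = 2505600.0000 / 930000

2.6942 mm/day


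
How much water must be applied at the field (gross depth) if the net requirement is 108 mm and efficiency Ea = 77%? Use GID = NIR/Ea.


Ea = 77% = 0.77
GID = NIR / Ea = 108 / 0.77 = 140.2597 mm

140.2597 mm


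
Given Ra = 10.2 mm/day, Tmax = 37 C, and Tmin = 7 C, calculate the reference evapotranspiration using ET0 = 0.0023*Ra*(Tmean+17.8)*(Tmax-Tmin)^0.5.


Tmean = (Tmax + Tmin)/2 = (37 + 7)/2 = 22.0
ET0 = 0.0023 * 10.2 * (22.0 + 17.8) * sqrt(37 - 7)
ET0 = 0.0023 * 10.2 * 39.8 * 5.477226

5.1141 mm/day


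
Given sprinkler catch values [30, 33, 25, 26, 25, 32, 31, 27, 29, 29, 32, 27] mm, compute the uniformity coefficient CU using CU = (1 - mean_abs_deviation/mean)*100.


mean = 28.833333 mm
MAD = 2.361111 mm
CU = (1 - 2.361111/28.833333)*100

91.8112 %


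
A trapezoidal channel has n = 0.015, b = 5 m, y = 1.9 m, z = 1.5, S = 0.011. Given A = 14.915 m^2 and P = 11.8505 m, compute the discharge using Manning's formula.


R = A/P = 14.915/11.8505 = 1.258597
Q = (1/0.015) * 14.915 * 1.258597^(2/3) * 0.011^0.5

121.5681 m^3/s


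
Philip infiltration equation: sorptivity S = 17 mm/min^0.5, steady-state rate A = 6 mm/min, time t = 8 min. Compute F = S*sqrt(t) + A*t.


F = S*sqrt(t) + A*t
F = 17*sqrt(8) + 6*8
F = 17*2.828427 + 48

96.0833 mm


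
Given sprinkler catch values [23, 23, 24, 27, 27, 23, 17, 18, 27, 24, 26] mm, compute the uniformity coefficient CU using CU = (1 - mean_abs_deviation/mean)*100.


mean = 23.545455 mm
MAD = 2.495868 mm
CU = (1 - 2.495868/23.545455)*100

89.3998 %


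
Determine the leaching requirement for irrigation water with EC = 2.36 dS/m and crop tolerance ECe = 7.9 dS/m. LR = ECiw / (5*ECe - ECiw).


LR = ECiw / (5*ECe - ECiw)
LR = 2.36 / (5*7.9 - 2.36)
LR = 2.36 / 37.1400

0.0635


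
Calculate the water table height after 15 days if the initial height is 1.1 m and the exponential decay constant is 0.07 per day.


m = m0 * exp(-k*t)
m = 1.1 * exp(-0.07 * 15)
m = 1.1 * exp(-1.0500)

0.3849 m


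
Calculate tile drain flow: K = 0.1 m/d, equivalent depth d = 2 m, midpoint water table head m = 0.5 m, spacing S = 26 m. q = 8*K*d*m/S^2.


q = 8*K*d*m/S^2
q = 8*0.1*2*0.5/26^2
q = 0.8000 / 676

0.0012 m/d


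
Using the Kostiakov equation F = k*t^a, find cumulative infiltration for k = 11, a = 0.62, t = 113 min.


F = k * t^a = 11 * 113^0.62
F = 11 * 18.746001

206.2060 mm
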